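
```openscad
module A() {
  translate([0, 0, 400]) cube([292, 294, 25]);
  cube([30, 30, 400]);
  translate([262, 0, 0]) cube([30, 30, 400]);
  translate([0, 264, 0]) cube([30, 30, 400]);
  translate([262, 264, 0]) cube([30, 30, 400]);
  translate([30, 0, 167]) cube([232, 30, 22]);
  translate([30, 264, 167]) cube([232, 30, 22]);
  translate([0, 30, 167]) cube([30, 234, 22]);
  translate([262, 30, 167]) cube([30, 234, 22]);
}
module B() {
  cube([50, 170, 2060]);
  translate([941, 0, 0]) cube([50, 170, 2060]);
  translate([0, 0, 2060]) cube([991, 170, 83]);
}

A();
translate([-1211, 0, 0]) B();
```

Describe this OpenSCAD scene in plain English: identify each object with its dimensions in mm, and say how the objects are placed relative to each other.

A is a four-legged stool. The seat is a 292×294×25 mm slab whose top surface is at z = 425 mm; four square legs, each 30×30 mm in cross-section, run from the floor (z = 0) to the underside of the seat, each flush with a corner of the seat. Four stretchers, 30 mm wide and 22 mm tall, connect adjacent legs with their undersides at z = 167 mm, each running between the inner faces of the legs it joins and aligned with the legs' outer faces on the other axis.

B is a door frame. The clear opening is 891 mm wide and 2060 mm high. Two 50 mm wide jambs, 170 mm deep, stand either side of the opening from the floor to the top of the opening. A 83 mm thick head sits across the top of both jambs, spanning the full outside width of the frame.

The door frame is on the floor beside the stool on its −x side.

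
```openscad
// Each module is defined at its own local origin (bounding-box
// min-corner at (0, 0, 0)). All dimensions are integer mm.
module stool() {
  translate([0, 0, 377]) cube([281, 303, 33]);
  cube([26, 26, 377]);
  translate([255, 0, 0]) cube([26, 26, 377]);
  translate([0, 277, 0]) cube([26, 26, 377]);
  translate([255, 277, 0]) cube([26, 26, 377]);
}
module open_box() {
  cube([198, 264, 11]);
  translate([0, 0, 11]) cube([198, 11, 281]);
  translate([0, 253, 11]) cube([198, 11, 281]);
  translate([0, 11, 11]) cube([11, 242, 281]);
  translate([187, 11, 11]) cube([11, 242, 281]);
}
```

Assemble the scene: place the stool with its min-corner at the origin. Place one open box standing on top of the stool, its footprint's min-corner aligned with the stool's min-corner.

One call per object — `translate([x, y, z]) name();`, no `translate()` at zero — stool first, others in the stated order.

stool();
translate([0, 0, 410]) open_box();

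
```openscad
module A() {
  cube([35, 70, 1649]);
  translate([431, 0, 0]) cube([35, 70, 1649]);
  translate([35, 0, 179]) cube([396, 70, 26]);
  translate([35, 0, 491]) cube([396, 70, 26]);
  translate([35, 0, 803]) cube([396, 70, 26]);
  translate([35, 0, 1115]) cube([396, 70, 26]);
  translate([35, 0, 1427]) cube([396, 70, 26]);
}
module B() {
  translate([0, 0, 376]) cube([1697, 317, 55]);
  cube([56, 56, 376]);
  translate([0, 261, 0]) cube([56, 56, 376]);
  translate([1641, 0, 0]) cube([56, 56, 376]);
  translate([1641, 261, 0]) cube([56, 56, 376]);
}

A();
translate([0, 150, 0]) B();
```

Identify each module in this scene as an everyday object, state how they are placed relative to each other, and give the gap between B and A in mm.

The bench's nearest face is 80 mm from the ladder's +y face.

A is a ladder. B is a bench. The bench is on the floor beside the ladder on its +y side. The gap between the bench and the ladder is 80 mm.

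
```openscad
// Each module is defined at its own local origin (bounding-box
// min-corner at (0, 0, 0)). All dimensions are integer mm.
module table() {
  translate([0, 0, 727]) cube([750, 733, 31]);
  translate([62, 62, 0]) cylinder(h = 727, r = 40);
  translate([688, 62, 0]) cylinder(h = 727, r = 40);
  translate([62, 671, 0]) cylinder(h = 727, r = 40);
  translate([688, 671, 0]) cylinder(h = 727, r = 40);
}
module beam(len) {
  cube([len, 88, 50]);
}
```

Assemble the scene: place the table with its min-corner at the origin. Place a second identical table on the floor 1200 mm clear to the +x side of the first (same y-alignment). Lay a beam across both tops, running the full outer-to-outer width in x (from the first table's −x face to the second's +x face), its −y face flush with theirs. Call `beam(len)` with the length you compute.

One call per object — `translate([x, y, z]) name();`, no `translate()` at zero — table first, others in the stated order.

table();
translate([1950, 0, 0]) table();
translate([0, 0, 758]) beam(2700);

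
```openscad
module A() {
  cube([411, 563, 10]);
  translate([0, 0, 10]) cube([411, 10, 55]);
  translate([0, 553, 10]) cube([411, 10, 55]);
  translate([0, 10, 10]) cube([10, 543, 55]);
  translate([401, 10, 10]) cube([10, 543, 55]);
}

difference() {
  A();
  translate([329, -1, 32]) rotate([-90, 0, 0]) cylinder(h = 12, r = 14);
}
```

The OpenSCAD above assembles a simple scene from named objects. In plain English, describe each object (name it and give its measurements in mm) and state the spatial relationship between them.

A is an open storage box with external size 411×563×65 mm and wall thickness 10 mm (the base is also 10 mm thick). The base covers the whole footprint; the four walls stand on the base, with the y-facing walls full-width and the x-facing walls fitting between their inner faces.

The open box has a circular hole of radius 14 mm through its front wall, centred at (x = 329, z = 32).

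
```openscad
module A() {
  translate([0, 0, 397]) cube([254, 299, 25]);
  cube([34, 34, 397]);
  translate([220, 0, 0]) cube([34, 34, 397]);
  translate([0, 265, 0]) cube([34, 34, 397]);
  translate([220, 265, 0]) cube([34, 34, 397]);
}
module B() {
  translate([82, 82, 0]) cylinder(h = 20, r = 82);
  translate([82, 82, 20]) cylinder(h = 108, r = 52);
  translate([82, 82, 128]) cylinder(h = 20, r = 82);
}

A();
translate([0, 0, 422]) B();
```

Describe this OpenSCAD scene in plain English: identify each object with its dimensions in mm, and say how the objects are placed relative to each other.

A is a four-legged stool. The seat is a 254×299×25 mm slab whose top surface is at z = 422 mm; four square legs, each 34×34 mm in cross-section, run from the floor (z = 0) to the underside of the seat, each flush with a corner of the seat.

B is a spool: two coaxial disc flanges of radius 82 mm and thickness 20 mm, joined by a core cylinder of radius 52 mm and height 108 mm. The lower flange rests on z = 0 and the three cylinders share a vertical axis.

The spool is on top of the stool.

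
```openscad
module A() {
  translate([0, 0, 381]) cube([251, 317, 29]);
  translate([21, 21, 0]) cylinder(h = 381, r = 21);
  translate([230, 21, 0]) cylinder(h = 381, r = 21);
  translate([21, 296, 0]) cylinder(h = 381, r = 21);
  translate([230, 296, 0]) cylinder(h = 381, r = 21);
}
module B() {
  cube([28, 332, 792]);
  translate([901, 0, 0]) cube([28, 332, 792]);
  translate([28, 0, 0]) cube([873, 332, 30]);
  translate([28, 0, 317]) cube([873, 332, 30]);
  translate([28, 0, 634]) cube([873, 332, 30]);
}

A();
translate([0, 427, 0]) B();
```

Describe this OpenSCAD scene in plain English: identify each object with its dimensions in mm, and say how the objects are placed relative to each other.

A is a simple wooden stool: a rectangular seat 251 mm (x) by 317 mm (y), 29 mm thick, top face at z = 410 mm, on four round legs, each 42 mm in diameter. The legs rest on z = 0, each leg's axis is inset half a diameter from the nearest pair of seat edges (so the leg's bounding box is flush with the corner).

B is a bookshelf 929 mm wide overall, 332 mm deep and 792 mm tall. The two sides are 28 mm thick vertical panels. 3 horizontal shelves of 30 mm thickness span between the inner faces of the sides; the lowest shelf sits on the floor and shelves are stacked with a clear vertical gap of 287 mm between each pair.

The bookshelf is on the floor beside the stool on its +y side.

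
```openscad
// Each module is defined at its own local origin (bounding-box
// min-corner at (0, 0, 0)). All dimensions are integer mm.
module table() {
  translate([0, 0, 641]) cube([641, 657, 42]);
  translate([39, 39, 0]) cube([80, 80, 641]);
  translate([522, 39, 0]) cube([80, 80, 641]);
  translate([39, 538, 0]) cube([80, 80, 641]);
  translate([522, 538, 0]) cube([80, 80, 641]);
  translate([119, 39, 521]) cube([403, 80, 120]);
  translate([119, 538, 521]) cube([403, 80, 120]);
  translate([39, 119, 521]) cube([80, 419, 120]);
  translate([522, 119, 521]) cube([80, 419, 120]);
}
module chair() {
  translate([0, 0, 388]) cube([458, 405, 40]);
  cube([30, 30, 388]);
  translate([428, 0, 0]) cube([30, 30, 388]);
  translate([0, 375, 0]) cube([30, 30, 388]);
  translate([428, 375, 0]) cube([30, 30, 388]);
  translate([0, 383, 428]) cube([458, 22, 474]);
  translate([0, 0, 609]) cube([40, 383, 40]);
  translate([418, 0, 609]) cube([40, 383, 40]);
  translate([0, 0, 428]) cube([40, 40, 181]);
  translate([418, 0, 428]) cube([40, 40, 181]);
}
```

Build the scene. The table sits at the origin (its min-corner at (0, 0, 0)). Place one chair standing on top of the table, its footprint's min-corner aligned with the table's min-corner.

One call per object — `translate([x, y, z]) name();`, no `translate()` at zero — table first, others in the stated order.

table();
translate([0, 0, 683]) chair();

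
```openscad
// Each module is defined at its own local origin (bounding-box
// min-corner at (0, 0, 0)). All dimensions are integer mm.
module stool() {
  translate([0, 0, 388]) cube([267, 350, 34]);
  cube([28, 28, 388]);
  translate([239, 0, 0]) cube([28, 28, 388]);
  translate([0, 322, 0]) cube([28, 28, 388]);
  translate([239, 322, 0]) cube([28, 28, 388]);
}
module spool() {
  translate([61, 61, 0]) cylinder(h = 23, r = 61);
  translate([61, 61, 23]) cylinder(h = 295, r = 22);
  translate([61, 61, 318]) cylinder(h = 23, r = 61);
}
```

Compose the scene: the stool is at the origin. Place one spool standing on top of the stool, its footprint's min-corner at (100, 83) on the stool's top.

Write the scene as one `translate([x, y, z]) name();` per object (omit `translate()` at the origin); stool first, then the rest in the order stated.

stool();
translate([100, 83, 422]) spool();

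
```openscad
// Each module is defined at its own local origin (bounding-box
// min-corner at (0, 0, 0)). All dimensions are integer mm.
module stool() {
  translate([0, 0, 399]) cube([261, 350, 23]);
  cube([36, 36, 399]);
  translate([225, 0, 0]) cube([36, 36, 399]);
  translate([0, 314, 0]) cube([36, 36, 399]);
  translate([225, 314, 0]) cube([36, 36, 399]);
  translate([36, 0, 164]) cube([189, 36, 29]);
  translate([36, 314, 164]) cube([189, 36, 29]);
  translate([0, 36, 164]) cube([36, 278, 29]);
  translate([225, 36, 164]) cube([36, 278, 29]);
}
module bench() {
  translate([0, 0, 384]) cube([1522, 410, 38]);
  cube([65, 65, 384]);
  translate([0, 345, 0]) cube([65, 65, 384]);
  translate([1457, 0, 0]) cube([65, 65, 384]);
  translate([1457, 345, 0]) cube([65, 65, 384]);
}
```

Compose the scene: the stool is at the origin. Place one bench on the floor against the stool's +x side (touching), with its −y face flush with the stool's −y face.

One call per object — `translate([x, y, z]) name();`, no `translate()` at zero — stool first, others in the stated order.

stool();
translate([261, 0, 0]) bench();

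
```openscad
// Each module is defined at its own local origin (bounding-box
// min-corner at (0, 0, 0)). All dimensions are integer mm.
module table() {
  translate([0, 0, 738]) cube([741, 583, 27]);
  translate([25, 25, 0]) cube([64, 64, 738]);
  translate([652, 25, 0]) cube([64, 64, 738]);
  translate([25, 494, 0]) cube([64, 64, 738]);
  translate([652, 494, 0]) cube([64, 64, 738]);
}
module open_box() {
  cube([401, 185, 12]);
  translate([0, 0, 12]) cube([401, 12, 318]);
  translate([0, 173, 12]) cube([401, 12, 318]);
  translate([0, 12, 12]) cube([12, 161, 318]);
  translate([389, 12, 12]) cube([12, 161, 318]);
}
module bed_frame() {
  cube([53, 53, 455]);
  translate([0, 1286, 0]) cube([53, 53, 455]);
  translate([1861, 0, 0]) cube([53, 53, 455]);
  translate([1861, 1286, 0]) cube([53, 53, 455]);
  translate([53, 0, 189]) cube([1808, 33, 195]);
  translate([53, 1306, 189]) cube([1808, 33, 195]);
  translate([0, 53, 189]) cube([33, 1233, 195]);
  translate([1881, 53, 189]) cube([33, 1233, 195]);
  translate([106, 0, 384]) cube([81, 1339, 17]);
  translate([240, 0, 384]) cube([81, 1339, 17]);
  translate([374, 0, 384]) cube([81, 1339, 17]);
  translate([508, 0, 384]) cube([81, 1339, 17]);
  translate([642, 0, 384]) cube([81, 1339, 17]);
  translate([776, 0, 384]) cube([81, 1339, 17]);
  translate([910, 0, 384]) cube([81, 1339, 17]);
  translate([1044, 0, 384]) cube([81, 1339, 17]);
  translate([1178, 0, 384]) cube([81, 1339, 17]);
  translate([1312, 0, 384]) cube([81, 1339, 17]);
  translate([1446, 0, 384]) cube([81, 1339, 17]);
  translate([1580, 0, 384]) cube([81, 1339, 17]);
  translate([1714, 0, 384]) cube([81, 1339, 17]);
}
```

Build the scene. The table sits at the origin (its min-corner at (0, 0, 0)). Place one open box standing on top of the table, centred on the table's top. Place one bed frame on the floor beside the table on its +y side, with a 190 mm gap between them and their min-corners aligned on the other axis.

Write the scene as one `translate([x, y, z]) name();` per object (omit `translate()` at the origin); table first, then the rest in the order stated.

table();
translate([170, 199, 765]) open_box();
translate([0, 773, 0]) bed_frame();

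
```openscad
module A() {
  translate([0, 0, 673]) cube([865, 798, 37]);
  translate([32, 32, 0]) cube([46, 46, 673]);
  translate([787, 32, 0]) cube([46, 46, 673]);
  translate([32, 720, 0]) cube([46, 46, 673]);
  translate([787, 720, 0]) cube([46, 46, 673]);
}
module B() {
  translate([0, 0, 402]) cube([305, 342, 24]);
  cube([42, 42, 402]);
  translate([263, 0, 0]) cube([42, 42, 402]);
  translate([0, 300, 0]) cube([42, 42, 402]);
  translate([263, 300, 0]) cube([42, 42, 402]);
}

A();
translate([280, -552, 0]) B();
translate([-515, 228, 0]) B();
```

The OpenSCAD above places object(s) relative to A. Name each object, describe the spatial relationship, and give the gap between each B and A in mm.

A is a table. B is a stool. Two stools sit around the table at the −y, −x sides. The gap between each stool and the table is 210 mm.

Each stool's nearest face is 210 mm from the table's bounding box.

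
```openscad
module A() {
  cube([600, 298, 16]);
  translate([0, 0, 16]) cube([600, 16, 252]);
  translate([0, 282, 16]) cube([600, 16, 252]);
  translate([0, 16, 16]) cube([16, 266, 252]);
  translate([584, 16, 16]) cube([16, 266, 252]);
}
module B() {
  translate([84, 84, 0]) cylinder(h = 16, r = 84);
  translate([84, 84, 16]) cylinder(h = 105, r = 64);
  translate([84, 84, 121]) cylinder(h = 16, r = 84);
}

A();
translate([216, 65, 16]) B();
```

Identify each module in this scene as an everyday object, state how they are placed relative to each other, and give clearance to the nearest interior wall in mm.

A is an open box. B is a spool. The spool sits inside the open box, centred. The clearance to the nearest interior wall is 49 mm.

Clearances: x = 200, y = 49; minimum 49 mm.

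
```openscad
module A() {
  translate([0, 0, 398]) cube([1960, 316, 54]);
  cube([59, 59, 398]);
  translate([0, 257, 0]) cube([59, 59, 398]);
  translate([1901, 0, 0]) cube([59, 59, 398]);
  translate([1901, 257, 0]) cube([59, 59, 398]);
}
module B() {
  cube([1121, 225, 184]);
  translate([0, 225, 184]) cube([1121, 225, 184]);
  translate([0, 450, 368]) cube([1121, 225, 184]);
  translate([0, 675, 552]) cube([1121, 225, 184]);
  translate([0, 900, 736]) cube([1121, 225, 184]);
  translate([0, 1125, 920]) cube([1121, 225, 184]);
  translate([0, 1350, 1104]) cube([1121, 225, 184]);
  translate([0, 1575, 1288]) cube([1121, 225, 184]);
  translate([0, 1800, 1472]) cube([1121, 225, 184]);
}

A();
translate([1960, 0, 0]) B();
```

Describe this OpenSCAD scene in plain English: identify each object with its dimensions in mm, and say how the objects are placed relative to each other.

A is a bench: a 1960×316 mm seat slab, 54 mm thick, top at z = 452 mm, on four 59×59 mm square legs flush with the seat corners and standing on z = 0.

B is a straight staircase of 9 solid steps. Each step is 1121 mm wide (x), 225 mm deep (y, the going) and 184 mm tall (the rise). The first step rests on the floor; each subsequent step sits one going further in +y and one rise higher in +z, directly behind and above the previous step with no overlap.

The staircase is against the bench's +x side, with their −y faces flush.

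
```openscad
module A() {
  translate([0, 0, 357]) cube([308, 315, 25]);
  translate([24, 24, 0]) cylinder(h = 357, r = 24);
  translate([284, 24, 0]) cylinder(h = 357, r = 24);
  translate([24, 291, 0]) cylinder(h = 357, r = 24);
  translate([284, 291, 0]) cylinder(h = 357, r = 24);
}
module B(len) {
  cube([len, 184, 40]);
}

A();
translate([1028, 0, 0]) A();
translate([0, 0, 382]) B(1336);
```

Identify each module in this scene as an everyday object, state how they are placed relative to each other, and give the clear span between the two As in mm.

Second stool starts at x = 1028; first ends at x = 308; clear span = 1028 − 308 = 720 mm.

A is a stool. B is a beam. A beam spans the tops of two stools. The clear span between the two stools is 720 mm.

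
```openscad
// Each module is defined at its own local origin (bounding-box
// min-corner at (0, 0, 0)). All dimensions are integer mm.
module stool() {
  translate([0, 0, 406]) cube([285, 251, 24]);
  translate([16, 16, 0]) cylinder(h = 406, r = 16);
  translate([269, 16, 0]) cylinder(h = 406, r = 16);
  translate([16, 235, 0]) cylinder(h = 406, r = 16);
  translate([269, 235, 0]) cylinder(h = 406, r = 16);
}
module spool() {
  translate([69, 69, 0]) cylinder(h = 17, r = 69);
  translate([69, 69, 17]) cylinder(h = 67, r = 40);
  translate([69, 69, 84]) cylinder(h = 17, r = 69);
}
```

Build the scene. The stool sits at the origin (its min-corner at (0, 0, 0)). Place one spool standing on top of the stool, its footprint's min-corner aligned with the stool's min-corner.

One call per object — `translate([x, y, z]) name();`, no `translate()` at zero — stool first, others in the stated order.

stool();
translate([0, 0, 430]) spool();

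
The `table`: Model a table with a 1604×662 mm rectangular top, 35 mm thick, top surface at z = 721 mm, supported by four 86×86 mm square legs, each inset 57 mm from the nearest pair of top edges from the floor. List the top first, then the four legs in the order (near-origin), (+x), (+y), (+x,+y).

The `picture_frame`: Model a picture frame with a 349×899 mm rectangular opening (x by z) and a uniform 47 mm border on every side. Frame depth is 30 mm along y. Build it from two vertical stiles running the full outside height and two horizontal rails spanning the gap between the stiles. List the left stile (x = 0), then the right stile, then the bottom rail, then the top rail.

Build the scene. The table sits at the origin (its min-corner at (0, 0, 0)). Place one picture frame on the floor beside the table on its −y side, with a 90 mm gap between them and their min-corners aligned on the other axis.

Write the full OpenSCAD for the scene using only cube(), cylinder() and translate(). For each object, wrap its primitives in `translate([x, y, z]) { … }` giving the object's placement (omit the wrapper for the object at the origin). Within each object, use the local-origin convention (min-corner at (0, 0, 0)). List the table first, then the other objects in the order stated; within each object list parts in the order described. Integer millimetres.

translate([0, 0, 686]) cube([1604, 662, 35]);
translate([57, 57, 0]) cube([86, 86, 686]);
translate([1461, 57, 0]) cube([86, 86, 686]);
translate([57, 519, 0]) cube([86, 86, 686]);
translate([1461, 519, 0]) cube([86, 86, 686]);
translate([0, -120, 0]) {
  cube([47, 30, 993]);
  translate([396, 0, 0]) cube([47, 30, 993]);
  translate([47, 0, 0]) cube([349, 30, 47]);
  translate([47, 0, 946]) cube([349, 30, 47]);
}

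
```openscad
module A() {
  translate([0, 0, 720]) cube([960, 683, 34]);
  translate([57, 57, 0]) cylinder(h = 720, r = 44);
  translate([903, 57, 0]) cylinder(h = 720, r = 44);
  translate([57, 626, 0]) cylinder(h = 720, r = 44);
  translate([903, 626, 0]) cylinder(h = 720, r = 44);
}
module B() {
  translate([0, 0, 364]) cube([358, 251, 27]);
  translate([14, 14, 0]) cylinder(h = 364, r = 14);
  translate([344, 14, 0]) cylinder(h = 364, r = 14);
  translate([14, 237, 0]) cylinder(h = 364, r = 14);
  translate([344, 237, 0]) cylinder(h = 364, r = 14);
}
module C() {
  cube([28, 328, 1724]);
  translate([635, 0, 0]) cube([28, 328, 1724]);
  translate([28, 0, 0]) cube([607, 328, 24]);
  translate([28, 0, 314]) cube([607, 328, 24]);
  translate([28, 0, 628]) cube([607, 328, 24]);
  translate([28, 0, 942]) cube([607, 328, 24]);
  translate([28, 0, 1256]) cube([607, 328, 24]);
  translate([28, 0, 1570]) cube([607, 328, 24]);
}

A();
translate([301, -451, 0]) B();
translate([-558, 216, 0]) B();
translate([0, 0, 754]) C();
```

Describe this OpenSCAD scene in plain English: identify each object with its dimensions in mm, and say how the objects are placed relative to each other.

A is a table: top 960 mm (x) × 683 mm (y), 34 mm thick, upper face at z = 754 mm, on four round legs of 88 mm diameter, each leg's bounding box inset 13 mm from the nearest pair of top edges, running from z = 0 to the bottom of the top.

B is a four-legged stool. The seat is a 358×251×27 mm slab whose top surface is at z = 391 mm; four round legs, each 28 mm in diameter, run from the floor (z = 0) to the underside of the seat, each leg's axis is inset half a diameter from the nearest pair of seat edges (so the leg's bounding box is flush with the corner).

C is an open bookshelf. Two side panels, each 28 mm thick, 328 mm deep and 1724 mm tall, stand 663 mm apart (outside-to-outside). Between them sit 6 shelves, each 24 mm thick and 328 mm deep, spanning the full gap between the sides. The bottom shelf rests on the floor (its underside at z = 0) and the clear gap between one shelf's top and the next shelf's underside is 290 mm.

Two stools sit around the table at the −y, −x sides. The bookshelf is on top of the table.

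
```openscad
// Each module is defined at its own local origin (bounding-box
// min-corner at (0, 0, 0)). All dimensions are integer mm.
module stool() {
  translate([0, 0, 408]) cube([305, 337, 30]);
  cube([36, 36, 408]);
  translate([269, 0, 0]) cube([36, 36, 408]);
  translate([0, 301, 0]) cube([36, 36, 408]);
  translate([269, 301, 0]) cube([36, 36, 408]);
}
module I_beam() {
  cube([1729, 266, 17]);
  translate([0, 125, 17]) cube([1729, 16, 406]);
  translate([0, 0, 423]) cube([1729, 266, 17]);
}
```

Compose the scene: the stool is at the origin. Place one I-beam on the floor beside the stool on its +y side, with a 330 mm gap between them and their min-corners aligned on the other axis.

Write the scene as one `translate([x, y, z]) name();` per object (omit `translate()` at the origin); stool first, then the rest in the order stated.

stool();
translate([0, 667, 0]) I_beam();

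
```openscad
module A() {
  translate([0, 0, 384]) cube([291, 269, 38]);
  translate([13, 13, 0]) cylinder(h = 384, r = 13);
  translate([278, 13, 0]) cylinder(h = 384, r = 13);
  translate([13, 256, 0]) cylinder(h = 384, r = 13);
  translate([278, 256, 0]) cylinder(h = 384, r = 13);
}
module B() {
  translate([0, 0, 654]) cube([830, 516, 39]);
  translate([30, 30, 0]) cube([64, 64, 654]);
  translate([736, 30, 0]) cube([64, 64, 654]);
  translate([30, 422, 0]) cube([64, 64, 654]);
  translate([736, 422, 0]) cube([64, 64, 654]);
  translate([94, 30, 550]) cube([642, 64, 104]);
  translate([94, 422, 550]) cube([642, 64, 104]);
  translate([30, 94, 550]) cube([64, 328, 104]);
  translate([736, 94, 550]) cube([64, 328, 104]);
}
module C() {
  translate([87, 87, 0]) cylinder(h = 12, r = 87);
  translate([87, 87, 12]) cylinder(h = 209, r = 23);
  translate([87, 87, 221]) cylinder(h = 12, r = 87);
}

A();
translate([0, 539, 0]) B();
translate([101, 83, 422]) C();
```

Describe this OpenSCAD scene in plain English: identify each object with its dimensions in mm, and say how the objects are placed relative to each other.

A is a simple wooden stool: a rectangular seat 291 mm (x) by 269 mm (y), 38 mm thick, top face at z = 422 mm, on four round legs, each 26 mm in diameter. The legs rest on z = 0, each leg's axis is inset half a diameter from the nearest pair of seat edges (so the leg's bounding box is flush with the corner).

B is a rectangular dining table. The top is 830×516×39 mm with its upper surface at z = 693 mm. It stands on four 64×64 mm square legs, each inset 30 mm from the nearest pair of top edges, running from the floor to the underside of the top. Four apron rails, 64 mm thick and 104 mm tall, run between adjacent legs with their top edges flush with the underside of the top and their outer faces flush with the legs' outer faces.

C is a spool: two coaxial disc flanges of radius 87 mm and thickness 12 mm, joined by a core cylinder of radius 23 mm and height 209 mm. The lower flange rests on z = 0 and the three cylinders share a vertical axis.

The table is on the floor beside the stool on its +y side. The spool is on top of the stool.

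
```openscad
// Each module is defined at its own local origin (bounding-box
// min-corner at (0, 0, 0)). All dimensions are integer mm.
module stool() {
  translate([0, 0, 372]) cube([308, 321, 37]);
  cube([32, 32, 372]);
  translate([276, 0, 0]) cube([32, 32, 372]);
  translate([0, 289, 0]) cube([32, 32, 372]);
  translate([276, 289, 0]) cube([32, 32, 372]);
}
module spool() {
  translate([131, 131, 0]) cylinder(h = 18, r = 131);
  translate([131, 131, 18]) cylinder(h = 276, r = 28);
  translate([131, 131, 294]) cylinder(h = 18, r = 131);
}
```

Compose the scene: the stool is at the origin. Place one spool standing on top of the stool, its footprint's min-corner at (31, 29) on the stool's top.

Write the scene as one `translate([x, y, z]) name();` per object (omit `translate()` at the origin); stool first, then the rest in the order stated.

stool();
translate([31, 29, 409]) spool();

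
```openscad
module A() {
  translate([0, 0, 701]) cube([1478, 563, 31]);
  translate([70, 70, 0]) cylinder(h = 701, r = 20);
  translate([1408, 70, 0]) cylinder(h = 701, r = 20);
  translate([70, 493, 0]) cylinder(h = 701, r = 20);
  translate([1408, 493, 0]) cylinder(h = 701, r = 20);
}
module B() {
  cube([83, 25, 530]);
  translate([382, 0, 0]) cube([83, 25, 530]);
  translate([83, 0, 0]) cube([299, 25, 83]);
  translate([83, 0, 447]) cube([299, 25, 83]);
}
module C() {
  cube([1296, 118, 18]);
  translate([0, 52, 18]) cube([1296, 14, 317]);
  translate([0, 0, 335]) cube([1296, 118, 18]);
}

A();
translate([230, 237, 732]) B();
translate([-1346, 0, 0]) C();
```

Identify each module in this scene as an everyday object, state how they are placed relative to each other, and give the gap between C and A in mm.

The I-beam's nearest face is 50 mm from the table's −x face.

A is a table. B is a picture frame. C is an I-beam. The picture frame is on top of the table. The I-beam is on the floor beside the table on its −x side. The gap between the I-beam and the table is 50 mm.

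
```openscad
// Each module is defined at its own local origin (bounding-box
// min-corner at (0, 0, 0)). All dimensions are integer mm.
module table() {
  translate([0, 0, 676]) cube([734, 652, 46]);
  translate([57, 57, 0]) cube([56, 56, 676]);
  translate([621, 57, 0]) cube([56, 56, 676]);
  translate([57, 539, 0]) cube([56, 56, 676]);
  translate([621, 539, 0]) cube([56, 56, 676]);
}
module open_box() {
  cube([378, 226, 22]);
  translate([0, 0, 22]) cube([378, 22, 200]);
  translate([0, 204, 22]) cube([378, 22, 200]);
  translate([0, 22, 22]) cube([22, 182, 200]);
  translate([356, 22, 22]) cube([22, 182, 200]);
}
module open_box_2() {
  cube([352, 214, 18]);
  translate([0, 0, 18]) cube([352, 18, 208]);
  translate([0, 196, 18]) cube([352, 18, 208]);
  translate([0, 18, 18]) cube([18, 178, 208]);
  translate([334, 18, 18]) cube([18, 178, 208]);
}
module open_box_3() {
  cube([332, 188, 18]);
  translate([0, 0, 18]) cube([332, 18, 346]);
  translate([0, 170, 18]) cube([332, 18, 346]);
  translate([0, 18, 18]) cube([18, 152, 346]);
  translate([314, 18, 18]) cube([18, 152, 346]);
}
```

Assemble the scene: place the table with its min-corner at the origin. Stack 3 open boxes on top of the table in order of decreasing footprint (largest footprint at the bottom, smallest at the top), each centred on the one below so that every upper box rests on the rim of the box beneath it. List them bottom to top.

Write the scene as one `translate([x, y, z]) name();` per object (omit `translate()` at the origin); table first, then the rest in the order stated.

table();
translate([178, 213, 722]) open_box();
translate([191, 219, 944]) open_box_2();
translate([201, 232, 1170]) open_box_3();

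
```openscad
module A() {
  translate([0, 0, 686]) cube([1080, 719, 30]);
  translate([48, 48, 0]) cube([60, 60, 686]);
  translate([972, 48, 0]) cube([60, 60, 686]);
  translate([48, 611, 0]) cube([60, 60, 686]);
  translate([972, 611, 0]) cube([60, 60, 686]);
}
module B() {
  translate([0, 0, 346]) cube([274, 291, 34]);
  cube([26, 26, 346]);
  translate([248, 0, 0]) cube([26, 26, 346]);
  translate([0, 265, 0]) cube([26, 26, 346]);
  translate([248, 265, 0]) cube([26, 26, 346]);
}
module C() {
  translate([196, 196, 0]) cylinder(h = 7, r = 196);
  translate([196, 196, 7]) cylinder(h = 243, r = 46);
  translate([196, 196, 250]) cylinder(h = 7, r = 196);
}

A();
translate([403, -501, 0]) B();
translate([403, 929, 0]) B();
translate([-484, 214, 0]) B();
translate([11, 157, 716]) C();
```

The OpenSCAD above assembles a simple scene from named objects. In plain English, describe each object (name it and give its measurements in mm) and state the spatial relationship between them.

A is a rectangular dining table. The top is 1080×719×30 mm with its upper surface at z = 716 mm. It stands on four 60×60 mm square legs, each inset 48 mm from the nearest pair of top edges, running from the floor to the underside of the top.

B is a four-legged stool. The seat is a 274×291×34 mm slab whose top surface is at z = 380 mm; four square legs, each 26×26 mm in cross-section, run from the floor (z = 0) to the underside of the seat, each flush with a corner of the seat.

C is a spool: two coaxial disc flanges of radius 196 mm and thickness 7 mm, joined by a core cylinder of radius 46 mm and height 243 mm. The lower flange rests on z = 0 and the three cylinders share a vertical axis.

Three stools sit around the table at the −y, +y, −x sides. The spool is on top of the table.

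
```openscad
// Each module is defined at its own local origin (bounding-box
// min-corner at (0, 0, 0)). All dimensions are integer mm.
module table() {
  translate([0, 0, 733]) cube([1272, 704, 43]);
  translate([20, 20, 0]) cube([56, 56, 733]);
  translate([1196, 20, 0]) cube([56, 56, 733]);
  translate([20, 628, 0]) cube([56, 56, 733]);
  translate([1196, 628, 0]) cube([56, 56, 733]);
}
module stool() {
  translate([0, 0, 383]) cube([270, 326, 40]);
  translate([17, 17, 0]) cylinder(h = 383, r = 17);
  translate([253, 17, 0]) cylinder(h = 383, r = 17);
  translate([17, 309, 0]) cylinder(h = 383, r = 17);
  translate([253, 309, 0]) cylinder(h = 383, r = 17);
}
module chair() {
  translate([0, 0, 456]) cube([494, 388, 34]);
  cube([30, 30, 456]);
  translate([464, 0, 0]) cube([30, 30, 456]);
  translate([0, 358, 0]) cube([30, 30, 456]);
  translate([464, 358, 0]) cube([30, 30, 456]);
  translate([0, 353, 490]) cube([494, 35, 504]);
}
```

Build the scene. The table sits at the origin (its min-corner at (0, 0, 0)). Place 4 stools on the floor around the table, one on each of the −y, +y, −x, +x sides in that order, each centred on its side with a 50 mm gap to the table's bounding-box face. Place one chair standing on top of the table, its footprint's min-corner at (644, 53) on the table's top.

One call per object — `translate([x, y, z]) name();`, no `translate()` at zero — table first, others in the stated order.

table();
translate([501, -376, 0]) stool();
translate([501, 754, 0]) stool();
translate([-320, 189, 0]) stool();
translate([1322, 189, 0]) stool();
translate([644, 53, 776]) chair();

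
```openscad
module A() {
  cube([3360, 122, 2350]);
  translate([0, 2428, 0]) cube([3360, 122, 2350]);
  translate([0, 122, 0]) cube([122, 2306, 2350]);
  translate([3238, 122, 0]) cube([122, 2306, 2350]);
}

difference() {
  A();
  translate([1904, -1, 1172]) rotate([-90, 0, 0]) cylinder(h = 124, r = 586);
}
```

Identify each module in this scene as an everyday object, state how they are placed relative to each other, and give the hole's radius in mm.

A is a house frame. The house frame has a circular hole through its front wall. The hole's radius is 586 mm.

The subtracted cylinder has r = 586 mm.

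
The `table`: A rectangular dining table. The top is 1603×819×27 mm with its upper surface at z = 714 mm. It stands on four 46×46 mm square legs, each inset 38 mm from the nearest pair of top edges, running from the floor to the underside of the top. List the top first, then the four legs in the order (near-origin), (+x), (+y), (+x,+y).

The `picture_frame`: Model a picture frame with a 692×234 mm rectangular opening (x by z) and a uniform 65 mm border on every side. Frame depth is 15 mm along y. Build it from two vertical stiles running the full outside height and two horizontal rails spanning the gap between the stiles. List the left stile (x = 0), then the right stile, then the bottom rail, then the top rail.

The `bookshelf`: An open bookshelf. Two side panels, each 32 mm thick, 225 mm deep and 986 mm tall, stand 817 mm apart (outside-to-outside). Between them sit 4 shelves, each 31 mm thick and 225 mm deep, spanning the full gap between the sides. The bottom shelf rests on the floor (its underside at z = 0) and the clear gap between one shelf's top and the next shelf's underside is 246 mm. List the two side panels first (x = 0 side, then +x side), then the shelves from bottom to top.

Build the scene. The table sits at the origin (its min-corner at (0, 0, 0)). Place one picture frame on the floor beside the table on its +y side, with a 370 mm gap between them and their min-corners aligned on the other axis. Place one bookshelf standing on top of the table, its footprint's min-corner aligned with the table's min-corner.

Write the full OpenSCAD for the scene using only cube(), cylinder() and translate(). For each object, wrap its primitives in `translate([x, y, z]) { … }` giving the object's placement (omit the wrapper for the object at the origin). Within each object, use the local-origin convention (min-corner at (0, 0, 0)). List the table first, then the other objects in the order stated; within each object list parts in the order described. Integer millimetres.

translate([0, 0, 687]) cube([1603, 819, 27]);
translate([38, 38, 0]) cube([46, 46, 687]);
translate([1519, 38, 0]) cube([46, 46, 687]);
translate([38, 735, 0]) cube([46, 46, 687]);
translate([1519, 735, 0]) cube([46, 46, 687]);
translate([0, 1189, 0]) {
  cube([65, 15, 364]);
  translate([757, 0, 0]) cube([65, 15, 364]);
  translate([65, 0, 0]) cube([692, 15, 65]);
  translate([65, 0, 299]) cube([692, 15, 65]);
}
translate([0, 0, 714]) {
  cube([32, 225, 986]);
  translate([785, 0, 0]) cube([32, 225, 986]);
  translate([32, 0, 0]) cube([753, 225, 31]);
  translate([32, 0, 277]) cube([753, 225, 31]);
  translate([32, 0, 554]) cube([753, 225, 31]);
  translate([32, 0, 831]) cube([753, 225, 31]);
}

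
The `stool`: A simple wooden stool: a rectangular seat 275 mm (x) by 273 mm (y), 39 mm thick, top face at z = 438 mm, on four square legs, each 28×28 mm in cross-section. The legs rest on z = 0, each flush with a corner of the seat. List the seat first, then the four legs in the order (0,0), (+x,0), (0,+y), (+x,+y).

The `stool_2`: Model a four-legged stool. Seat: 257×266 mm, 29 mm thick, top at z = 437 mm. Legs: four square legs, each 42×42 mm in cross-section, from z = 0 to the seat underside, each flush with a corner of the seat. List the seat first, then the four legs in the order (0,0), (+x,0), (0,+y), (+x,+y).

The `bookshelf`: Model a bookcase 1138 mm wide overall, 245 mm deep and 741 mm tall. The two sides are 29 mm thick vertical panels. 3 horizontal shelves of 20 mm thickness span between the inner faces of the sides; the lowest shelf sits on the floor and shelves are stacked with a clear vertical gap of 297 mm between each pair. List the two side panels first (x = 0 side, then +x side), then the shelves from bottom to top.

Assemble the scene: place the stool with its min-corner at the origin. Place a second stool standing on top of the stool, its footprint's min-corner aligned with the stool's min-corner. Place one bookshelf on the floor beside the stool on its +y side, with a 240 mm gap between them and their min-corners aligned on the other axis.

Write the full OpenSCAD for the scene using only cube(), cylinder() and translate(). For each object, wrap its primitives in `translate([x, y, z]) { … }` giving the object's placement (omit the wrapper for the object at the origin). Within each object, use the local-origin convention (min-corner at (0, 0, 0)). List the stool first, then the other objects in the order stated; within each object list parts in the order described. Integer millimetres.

translate([0, 0, 399]) cube([275, 273, 39]);
cube([28, 28, 399]);
translate([247, 0, 0]) cube([28, 28, 399]);
translate([0, 245, 0]) cube([28, 28, 399]);
translate([247, 245, 0]) cube([28, 28, 399]);
translate([0, 0, 438]) {
  translate([0, 0, 408]) cube([257, 266, 29]);
  cube([42, 42, 408]);
  translate([215, 0, 0]) cube([42, 42, 408]);
  translate([0, 224, 0]) cube([42, 42, 408]);
  translate([215, 224, 0]) cube([42, 42, 408]);
}
translate([0, 513, 0]) {
  cube([29, 245, 741]);
  translate([1109, 0, 0]) cube([29, 245, 741]);
  translate([29, 0, 0]) cube([1080, 245, 20]);
  translate([29, 0, 317]) cube([1080, 245, 20]);
  translate([29, 0, 634]) cube([1080, 245, 20]);
}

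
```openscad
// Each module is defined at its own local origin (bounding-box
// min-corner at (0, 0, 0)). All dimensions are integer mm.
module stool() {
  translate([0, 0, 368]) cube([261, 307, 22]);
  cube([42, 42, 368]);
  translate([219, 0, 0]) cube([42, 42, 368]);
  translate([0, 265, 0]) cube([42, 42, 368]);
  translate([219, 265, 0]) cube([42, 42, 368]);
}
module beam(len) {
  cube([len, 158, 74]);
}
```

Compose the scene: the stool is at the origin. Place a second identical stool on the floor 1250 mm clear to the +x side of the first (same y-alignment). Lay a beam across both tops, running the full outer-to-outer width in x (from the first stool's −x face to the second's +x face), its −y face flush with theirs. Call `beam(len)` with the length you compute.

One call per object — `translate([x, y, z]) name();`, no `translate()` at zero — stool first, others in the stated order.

stool();
translate([1511, 0, 0]) stool();
translate([0, 0, 390]) beam(1772);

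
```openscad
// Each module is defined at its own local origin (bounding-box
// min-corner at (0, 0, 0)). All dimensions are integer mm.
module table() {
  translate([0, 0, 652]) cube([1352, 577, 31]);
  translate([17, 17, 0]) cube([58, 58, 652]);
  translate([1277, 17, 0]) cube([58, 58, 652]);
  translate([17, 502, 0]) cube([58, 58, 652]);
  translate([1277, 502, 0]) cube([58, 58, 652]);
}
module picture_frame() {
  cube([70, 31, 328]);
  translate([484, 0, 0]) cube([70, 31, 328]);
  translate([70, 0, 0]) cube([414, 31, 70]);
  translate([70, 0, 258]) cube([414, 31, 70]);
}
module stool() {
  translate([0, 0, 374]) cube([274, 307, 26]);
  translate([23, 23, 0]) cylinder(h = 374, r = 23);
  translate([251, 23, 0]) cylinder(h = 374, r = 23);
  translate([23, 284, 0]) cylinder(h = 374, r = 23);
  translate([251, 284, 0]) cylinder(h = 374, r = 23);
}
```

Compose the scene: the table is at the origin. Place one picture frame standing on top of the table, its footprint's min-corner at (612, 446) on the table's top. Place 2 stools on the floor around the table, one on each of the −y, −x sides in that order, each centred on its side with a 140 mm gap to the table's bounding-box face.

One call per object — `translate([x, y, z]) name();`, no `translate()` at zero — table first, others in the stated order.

table();
translate([612, 446, 683]) picture_frame();
translate([539, -447, 0]) stool();
translate([-414, 135, 0]) stool();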